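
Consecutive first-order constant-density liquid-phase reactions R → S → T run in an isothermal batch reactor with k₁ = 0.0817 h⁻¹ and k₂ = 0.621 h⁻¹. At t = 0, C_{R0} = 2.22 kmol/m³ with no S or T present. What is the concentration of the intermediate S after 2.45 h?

The intermediate concentration in a first-order A→B→C sequence is C_S = k₁C_{R0}(e^(−k₁t) − e^(−k₂t))/(k₂−k₁).
e^(−k₁t) = e^(−0.0817×2.45) = e^(−0.2002) = 0.8186; e^(−k₂t) = e^(−1.521) = 0.2184.
C_S = 0.0817×2.22/(0.621−0.0817) × (0.8186−0.2184) = 0.3363×0.6002 = 0.2019 kmol/m³.

0.202 kmol/m³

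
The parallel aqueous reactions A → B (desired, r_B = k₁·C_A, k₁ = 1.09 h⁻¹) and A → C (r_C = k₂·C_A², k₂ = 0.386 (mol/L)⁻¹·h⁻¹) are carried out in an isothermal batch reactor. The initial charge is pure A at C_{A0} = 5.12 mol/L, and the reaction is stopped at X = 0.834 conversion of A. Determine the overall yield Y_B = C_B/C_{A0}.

0.425

C_A = C_{A0}(1−X) = 0.8499 mol/L.
Along a PFR/batch, dC_B/dC_A = −r_B/(r_B+r_C) = −k₁/(k₁+k₂·C_A).
Integrating from C_{A0} to C_A: C_B = (1.09/0.386)·ln[(1.09+0.386·5.12)/(1.09+0.386·0.850)] = 2.824·ln(3.066/1.418) = 2.178 mol/L.
Y_B = C_B/C_{A0} = 2.178/5.12 = 0.425.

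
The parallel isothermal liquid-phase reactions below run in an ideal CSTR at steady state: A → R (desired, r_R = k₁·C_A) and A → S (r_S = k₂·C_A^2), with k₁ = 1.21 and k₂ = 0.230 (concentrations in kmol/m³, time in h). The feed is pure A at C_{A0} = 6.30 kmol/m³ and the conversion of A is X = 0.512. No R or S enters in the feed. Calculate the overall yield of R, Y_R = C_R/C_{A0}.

Exit C_A = C_{A0}(1−X) = 6.30×0.488 = 3.074 kmol/m³.
A CSTR operates uniformly at the exit composition, giving r_R = 3.720 and r_S = 2.174 (each k·C_A^n at C_A = 3.074).
Fraction of consumed A going to R: r_R/(r_R+r_S) = 0.6312.
C_R = 0.6312·C_{A0}·X = 0.6312×6.30×0.512 = 2.04 kmol/m³; Y_R = C_R/C_{A0} = 0.323.

0.323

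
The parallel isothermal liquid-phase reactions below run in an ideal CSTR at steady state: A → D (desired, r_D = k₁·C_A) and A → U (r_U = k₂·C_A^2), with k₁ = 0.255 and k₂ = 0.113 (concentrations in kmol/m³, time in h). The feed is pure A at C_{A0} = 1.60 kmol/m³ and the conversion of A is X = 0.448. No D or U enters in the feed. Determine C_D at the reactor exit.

0.515 kmol/m³

Exit C_A = C_{A0}(1−X) = 1.60×0.552 = 0.8832 kmol/m³.
Rates in a CSTR are evaluated at the outlet concentration: r_D = 0.255×0.8832 = 0.2252, r_U = 0.113×0.8832^2 = 0.08814.
Fraction of consumed A going to D: r_D/(r_D+r_U) = 0.7187.
C_D = 0.7187·C_{A0}·X = 0.7187×1.60×0.448 = 0.515 kmol/m³.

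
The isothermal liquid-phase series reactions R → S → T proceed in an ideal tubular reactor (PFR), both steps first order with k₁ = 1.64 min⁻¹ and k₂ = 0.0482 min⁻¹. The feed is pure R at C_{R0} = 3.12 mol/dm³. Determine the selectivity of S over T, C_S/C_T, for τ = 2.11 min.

12.8

For first-order series with pure R initially, C_S(τ) = k₁C_{R0}/(k₂−k₁)·(e^(−k₁τ) − e^(−k₂τ)).
e^(−k₁τ) = e^(−1.64×2.11) = e^(−3.460) = 0.03142; e^(−k₂τ) = e^(−0.1017) = 0.9033.
C_S = 1.64×3.12/(0.0482−1.64) × (0.03142−0.9033) = (-3.214)×(-0.8719) = 2.803 mol/dm³.
C_R = C_{R0}e^(−k₁τ) = 0.09802 mol/dm³, so C_T = C_{R0}−C_R−C_S = 0.2193 mol/dm³; C_S/C_T = 12.8.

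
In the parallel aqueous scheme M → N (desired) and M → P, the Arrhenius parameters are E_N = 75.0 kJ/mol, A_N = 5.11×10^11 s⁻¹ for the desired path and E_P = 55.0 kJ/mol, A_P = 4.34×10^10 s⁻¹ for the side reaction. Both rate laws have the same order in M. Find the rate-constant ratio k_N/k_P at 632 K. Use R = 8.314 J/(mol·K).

0.262

With equal orders, S_{N/P} = k_N/k_P = (A_N/A_P)·exp[(E_P−E_N)/(RT)].
(E_P−E_N)/(RT) = (55.0−75.0)×10³/(8.314×632) = -20000/5254 = -3.806.
k_N/k_P = (5.11×10^11/4.34×10^10)·exp(-3.806) = 11.77 × 0.02223 = 0.262.
Since E_N > E_P, raising the temperature improves selectivity toward N.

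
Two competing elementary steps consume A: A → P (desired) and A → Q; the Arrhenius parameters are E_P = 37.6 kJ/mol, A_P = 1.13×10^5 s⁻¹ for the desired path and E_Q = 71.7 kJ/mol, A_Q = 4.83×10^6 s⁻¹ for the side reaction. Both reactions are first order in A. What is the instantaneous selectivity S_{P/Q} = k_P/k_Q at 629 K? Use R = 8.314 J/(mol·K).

15.9

k_P/k_Q = (A_P/A_Q)·exp[−(E_P−E_Q)/(RT)] = (A_P/A_Q)·exp[(E_Q−E_P)/(RT)].
(E_Q−E_P)/(RT) = (71.7−37.6)×10³/(8.314×629) = 34100/5230 = 6.521.
k_P/k_Q = (1.13×10^5/4.83×10^6)·exp(6.521) = 0.02340 × 679.0 = 15.9.
Since E_P < E_Q, lowering the temperature improves selectivity toward P.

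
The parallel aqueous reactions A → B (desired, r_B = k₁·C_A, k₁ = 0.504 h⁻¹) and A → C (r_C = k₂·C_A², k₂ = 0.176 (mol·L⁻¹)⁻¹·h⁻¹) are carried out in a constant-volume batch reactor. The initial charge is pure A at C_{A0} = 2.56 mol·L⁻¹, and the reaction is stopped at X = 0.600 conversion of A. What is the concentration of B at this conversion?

0.953 mol·L⁻¹

C_A = C_{A0}(1−X) = 1.024 mol·L⁻¹.
Along a PFR/batch, dC_B/dC_A = −r_B/(r_B+r_C) = −k₁/(k₁+k₂·C_A).
Integrating from C_{A0} to C_A: C_B = (0.504/0.176)·ln[(0.504+0.176·2.56)/(0.504+0.176·1.02)] = 2.864·ln(0.9546/0.6842) = 0.9535 mol·L⁻¹.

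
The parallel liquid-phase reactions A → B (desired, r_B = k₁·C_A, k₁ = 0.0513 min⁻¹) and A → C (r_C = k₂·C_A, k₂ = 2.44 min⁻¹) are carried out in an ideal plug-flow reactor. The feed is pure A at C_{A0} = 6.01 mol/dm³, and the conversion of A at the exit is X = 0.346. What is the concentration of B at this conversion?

C_A = C_{A0}(1−X) = 3.931 mol/dm³.
Both paths are first order in A, so the instantaneous fraction to B is constant: dC_B/d(−C_A) = k₁/(k₁+k₂) = 0.02059.
C_B = 0.02059·(C_{A0}−C_A) = 0.02059×2.079 = 0.0428 mol/dm³.

0.0428 mol/dm³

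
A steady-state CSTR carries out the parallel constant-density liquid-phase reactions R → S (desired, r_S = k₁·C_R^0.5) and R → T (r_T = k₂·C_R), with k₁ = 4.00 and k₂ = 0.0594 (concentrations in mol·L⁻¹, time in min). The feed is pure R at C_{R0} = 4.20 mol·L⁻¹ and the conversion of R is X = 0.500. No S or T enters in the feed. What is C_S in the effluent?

2.06 mol·L⁻¹

Exit C_R = C_{R0}(1−X) = 4.20×0.500 = 2.100 mol·L⁻¹.
In a CSTR the entire volume is at exit conditions, so r_S = 4.00×2.100^0.5 = 5.797 and r_T = 0.0594×2.100 = 0.1247.
Fraction of consumed R going to S: r_S/(r_S+r_T) = 0.9789.
C_S = 0.9789·C_{R0}·X = 0.9789×4.20×0.500 = 2.06 mol·L⁻¹.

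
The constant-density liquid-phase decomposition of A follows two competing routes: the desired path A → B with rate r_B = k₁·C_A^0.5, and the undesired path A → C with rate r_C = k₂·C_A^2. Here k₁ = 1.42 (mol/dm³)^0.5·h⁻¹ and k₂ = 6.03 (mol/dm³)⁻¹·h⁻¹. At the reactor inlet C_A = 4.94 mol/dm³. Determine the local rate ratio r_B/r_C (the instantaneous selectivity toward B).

S_{B/C} = r_B/r_C = (k₁·C_A^0.5)/(k₂·C_A^2) = (k₁/k₂)·C_A^-1.5.
= (1.42×4.940^0.5) / (6.03×4.940^2) = 3.156/147.2 = 0.0214.

0.0214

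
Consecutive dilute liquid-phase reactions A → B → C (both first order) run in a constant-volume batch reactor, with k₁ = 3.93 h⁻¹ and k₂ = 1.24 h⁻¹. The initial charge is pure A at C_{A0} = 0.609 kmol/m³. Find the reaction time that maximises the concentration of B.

Setting dC_B/dt = 0 gives t_opt = ln(k₂/k₁)/(k₂−k₁).
= ln(1.24/3.93)/(1.24−3.93) = ln(0.3155)/-2.690 = -1.154/-2.690 = 0.429 h.

0.429 h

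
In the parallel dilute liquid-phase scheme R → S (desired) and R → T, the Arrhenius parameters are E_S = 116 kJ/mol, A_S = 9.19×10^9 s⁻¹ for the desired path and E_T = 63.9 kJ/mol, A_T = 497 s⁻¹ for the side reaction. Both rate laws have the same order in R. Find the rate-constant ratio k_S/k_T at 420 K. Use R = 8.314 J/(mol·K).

6.13

k_S/k_T = (A_S/A_T)·exp[−(E_S−E_T)/(RT)] = (A_S/A_T)·exp[(E_T−E_S)/(RT)].
(E_T−E_S)/(RT) = (63.9−116)×10³/(8.314×420) = -52100/3492 = -14.92.
k_S/k_T = (9.19×10^9/497)·exp(-14.92) = 1.849×10^7 × 3.313×10^-7 = 6.13.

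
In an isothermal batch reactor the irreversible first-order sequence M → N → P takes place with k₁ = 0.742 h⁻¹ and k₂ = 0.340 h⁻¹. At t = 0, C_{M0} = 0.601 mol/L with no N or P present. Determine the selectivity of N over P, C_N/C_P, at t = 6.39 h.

The intermediate concentration in a first-order A→B→C sequence is C_N = k₁C_{M0}(e^(−k₁t) − e^(−k₂t))/(k₂−k₁).
e^(−k₁t) = e^(−0.742×6.39) = e^(−4.741) = 0.008727; e^(−k₂t) = e^(−2.173) = 0.1139.
C_N = 0.742×0.601/(0.340−0.742) × (0.008727−0.1139) = (-1.109)×(-0.1052) = 0.1166 mol/L.
C_M = C_{M0}e^(−k₁t) = 0.005245 mol/L, so C_P = C_{M0}−C_M−C_N = 0.4791 mol/L; C_N/C_P = 0.243.

0.243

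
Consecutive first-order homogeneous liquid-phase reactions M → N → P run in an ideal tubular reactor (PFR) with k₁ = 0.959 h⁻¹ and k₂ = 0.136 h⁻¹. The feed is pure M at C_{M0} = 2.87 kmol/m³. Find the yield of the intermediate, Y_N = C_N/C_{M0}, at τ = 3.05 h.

Solving the coupled first-order balances gives C_N(τ) = [k₁/(k₂−k₁)]·C_{M0}·(e^(−k₁τ) − e^(−k₂τ)).
e^(−k₁τ) = e^(−0.959×3.05) = e^(−2.925) = 0.05367; e^(−k₂τ) = e^(−0.4148) = 0.6605.
C_N = 0.959×2.87/(0.136−0.959) × (0.05367−0.6605) = (-3.344)×(-0.6068) = 2.029 kmol/m³.
Y_N = C_N/C_{M0} = 2.029/2.87 = 0.707.

0.707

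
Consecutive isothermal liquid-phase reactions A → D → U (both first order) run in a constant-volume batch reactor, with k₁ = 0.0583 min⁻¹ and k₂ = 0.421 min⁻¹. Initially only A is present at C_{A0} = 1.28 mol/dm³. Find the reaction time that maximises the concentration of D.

5.45 min

The intermediate peaks when r₁ = r₂, i.e. k₁e^(−k₁t) = k₂e^(−k₂t), giving t_opt = ln(k₂/k₁)/(k₂−k₁).
= ln(0.421/0.0583)/(0.421−0.0583) = ln(7.221)/0.3627 = 1.977/0.3627 = 5.45 min.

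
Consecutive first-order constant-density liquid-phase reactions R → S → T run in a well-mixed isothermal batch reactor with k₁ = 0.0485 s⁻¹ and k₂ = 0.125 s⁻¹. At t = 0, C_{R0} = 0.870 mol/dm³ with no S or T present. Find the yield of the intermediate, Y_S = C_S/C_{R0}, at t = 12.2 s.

0.213

The intermediate concentration in a first-order A→B→C sequence is C_S = k₁C_{R0}(e^(−k₁t) − e^(−k₂t))/(k₂−k₁).
e^(−k₁t) = e^(−0.0485×12.2) = e^(−0.5917) = 0.5534; e^(−k₂t) = e^(−1.525) = 0.2176.
C_S = 0.0485×0.870/(0.125−0.0485) × (0.5534−0.2176) = 0.5516×0.3358 = 0.1852 mol/dm³.
Y_S = C_S/C_{R0} = 0.1852/0.870 = 0.213.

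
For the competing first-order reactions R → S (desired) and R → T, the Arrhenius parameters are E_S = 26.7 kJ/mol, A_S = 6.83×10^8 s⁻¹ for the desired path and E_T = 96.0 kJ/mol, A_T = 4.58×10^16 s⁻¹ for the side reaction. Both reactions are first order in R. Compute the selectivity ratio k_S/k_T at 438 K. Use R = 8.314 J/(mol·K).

2.74

With equal orders, S_{S/T} = k_S/k_T = (A_S/A_T)·exp[(E_T−E_S)/(RT)].
(E_T−E_S)/(RT) = (96.0−26.7)×10³/(8.314×438) = 69300/3642 = 19.03.
k_S/k_T = (6.83×10^8/4.58×10^16)·exp(19.03) = 1.491×10^-8 × 1.840×10^8 = 2.74.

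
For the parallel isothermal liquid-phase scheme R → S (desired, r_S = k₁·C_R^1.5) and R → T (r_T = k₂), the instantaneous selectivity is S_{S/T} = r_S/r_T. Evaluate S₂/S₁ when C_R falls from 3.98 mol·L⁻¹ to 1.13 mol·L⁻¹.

0.151

S_{S/T} = (k₁/k₂)·C_R^1.5, so S₂/S₁ = (C_{R,2}/C_{R,1})^1.5.
= (1.13/3.98)^1.5 = (0.2839)^1.5 = 0.151.
Selectivity toward S falls as C_R falls — high-concentration operation is favoured.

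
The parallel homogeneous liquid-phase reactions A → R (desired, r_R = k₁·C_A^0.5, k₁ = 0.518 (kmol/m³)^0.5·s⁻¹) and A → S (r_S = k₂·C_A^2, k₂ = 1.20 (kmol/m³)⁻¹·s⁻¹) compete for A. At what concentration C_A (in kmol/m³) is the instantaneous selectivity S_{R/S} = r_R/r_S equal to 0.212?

S_{R/S} = (k₁/k₂)·C_A^-1.5 ⇒ C_A = (S·k₂/k₁)^(1/(-1.5)).
= (0.212×1.20/0.518)^(-0.6667) = (0.4911)^(-0.6667) = 1.61 kmol/m³.

1.61 kmol/m³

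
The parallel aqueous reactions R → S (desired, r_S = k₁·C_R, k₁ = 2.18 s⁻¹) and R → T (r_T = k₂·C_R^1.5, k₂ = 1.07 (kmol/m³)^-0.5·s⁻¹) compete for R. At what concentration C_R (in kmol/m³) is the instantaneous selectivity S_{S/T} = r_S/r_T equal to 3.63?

S_{S/T} = (k₁/k₂)·C_R^-0.5 ⇒ C_R = (S·k₂/k₁)^(-2).
= (3.63×1.07/2.18)^(-2) = (1.782)^(-2) = 0.315 kmol/m³.

0.315 kmol/m³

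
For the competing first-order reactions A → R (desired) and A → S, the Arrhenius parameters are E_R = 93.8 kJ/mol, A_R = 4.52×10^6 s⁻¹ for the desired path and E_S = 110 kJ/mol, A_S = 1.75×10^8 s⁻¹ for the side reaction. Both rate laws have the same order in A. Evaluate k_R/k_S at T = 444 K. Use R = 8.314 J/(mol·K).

Since both paths have the same order in A, the concentration cancels and S_{R/S} = k_R/k_S = (A_R/A_S)·exp[(E_S−E_R)/(RT)].
(E_S−E_R)/(RT) = (110−93.8)×10³/(8.314×444) = 16200/3691 = 4.389.
k_R/k_S = (4.52×10^6/1.75×10^8)·exp(4.389) = 0.02583 × 80.52 = 2.08.

2.08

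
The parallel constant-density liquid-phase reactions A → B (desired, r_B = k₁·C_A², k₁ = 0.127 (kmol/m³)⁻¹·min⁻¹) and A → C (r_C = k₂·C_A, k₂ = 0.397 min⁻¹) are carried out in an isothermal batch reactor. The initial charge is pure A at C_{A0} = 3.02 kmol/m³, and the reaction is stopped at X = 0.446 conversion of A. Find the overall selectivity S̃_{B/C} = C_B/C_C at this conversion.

C_A = C_{A0}(1−X) = 1.673 kmol/m³.
Along a PFR/batch, dC_C/dC_A = −r_C/(r_B+r_C) = −k₂/(k₂+k₁·C_A).
Integrating from C_{A0} to C_A: C_C = (0.397/0.127)·ln[(0.397+0.127·3.02)/(0.397+0.127·1.67)] = 3.126·ln(0.7805/0.6095) = 0.7733 kmol/m³.
Then C_B = (C_{A0}−C_A) − C_C = 1.347 − 0.7733 = 0.5736 kmol/m³.
S̃_{B/C} = C_B/C_C = 0.5736/0.7733 = 0.742.

0.742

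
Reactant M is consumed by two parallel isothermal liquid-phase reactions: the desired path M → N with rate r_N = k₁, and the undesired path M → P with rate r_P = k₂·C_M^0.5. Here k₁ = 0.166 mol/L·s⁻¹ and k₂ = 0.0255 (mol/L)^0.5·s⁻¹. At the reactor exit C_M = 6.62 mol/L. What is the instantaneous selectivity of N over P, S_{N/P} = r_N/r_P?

2.53

S_{N/P} = r_N/r_P = (k₁)/(k₂·C_M^0.5) = (k₁/k₂)·C_M^-0.5.
= (0.166) / (0.0255×6.620^0.5) = 0.1660/0.06561 = 2.53.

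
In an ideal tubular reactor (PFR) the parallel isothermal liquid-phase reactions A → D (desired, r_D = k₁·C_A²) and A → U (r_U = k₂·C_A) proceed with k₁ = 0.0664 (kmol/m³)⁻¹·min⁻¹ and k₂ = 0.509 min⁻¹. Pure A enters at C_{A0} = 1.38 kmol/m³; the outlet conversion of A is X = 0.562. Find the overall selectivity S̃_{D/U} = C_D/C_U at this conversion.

0.129

C_A = C_{A0}(1−X) = 0.6044 kmol/m³.
Along a PFR/batch, dC_U/dC_A = −r_U/(r_D+r_U) = −k₂/(k₂+k₁·C_A).
Integrating from C_{A0} to C_A: C_U = (0.509/0.0664)·ln[(0.509+0.0664·1.38)/(0.509+0.0664·0.604)] = 7.666·ln(0.6006/0.5491) = 0.6871 kmol/m³.
Then C_D = (C_{A0}−C_A) − C_U = 0.7756 − 0.6871 = 0.08842 kmol/m³.
S̃_{D/U} = C_D/C_U = 0.08842/0.6871 = 0.129.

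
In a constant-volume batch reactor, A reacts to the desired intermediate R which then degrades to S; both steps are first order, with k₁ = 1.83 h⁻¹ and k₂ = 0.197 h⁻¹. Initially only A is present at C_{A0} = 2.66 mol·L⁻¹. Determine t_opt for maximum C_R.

Setting dC_R/dt = 0 gives t_opt = ln(k₂/k₁)/(k₂−k₁).
= ln(0.197/1.83)/(0.197−1.83) = ln(0.1077)/-1.633 = -2.229/-1.633 = 1.36 h.

1.36 h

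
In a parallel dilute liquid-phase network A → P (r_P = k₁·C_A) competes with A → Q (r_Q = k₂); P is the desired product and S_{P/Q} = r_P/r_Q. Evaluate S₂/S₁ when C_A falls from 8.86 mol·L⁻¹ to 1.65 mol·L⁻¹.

0.186

S_{P/Q} = (k₁/k₂)·C_A, so S₂/S₁ = (C_{A,2}/C_{A,1}).
= 1.65/8.86 = 0.186.
Selectivity toward P falls as C_A falls — high-concentration operation is favoured.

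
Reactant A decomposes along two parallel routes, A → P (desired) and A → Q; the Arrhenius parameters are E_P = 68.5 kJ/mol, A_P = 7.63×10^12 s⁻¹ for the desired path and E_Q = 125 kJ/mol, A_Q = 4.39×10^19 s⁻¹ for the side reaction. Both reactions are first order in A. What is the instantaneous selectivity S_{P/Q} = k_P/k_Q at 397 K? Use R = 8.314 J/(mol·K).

4.72

k_P/k_Q = (A_P/A_Q)·exp[−(E_P−E_Q)/(RT)] = (A_P/A_Q)·exp[(E_Q−E_P)/(RT)].
(E_Q−E_P)/(RT) = (125−68.5)×10³/(8.314×397) = 56500/3301 = 17.12.
k_P/k_Q = (7.63×10^12/4.39×10^19)·exp(17.12) = 1.738×10^-7 × 2.717×10^7 = 4.72.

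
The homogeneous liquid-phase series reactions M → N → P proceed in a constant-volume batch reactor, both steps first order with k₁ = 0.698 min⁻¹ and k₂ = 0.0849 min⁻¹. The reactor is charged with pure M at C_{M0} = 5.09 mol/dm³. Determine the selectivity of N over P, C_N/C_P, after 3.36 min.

Solving the coupled first-order balances gives C_N(t) = [k₁/(k₂−k₁)]·C_{M0}·(e^(−k₁t) − e^(−k₂t)).
e^(−k₁t) = e^(−0.698×3.36) = e^(−2.345) = 0.09582; e^(−k₂t) = e^(−0.2853) = 0.7518.
C_N = 0.698×5.09/(0.0849−0.698) × (0.09582−0.7518) = (-5.795)×(-0.6560) = 3.801 mol/dm³.
C_M = C_{M0}e^(−k₁t) = 0.4877 mol/dm³, so C_P = C_{M0}−C_M−C_N = 0.8009 mol/dm³; C_N/C_P = 4.75.

4.75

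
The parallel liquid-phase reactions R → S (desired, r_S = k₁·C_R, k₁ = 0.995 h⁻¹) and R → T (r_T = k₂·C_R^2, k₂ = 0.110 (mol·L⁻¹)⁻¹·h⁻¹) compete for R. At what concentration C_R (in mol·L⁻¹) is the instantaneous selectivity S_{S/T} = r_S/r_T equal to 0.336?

S_{S/T} = (k₁/k₂)·C_R⁻¹ ⇒ C_R = (S·k₂/k₁)^(-1).
= (0.336×0.110/0.995)^(-1) = (0.03715)^(-1) = 26.9 mol·L⁻¹.

26.9 mol·L⁻¹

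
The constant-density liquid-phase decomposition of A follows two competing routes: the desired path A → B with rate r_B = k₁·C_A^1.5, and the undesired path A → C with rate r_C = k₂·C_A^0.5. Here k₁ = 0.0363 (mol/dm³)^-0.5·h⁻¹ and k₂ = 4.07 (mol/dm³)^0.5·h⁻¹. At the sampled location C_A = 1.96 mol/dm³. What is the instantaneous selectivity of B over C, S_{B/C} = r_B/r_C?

S_{B/C} = r_B/r_C = (k₁·C_A^1.5)/(k₂·C_A^0.5) = (k₁/k₂)·C_A.
= (0.0363×1.960^1.5) / (4.07×1.960^0.5) = 0.09961/5.698 = 0.0175.

0.0175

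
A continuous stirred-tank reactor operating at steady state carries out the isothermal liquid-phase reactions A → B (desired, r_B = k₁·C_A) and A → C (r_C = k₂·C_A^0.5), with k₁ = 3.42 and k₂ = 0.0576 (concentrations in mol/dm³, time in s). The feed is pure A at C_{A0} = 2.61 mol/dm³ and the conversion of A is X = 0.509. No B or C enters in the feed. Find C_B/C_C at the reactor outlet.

67.2

Exit C_A = C_{A0}(1−X) = 2.61×0.491 = 1.282 mol/dm³.
Rates in a CSTR are evaluated at the outlet concentration: r_B = 3.42×1.282 = 4.383, r_C = 0.0576×1.282^0.5 = 0.06521.
Overall selectivity = C_B/C_C = r_Bτ/(r_Cτ) = r_B/r_C = 67.2.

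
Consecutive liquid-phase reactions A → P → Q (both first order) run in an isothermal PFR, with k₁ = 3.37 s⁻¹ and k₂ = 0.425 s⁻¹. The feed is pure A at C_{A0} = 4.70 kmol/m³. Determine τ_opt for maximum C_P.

For first-order series the maximum of C_P occurs at τ_opt = ln(k₂/k₁)/(k₂−k₁).
= ln(0.425/3.37)/(0.425−3.37) = ln(0.1261)/-2.945 = -2.071/-2.945 = 0.703 s.

0.703 s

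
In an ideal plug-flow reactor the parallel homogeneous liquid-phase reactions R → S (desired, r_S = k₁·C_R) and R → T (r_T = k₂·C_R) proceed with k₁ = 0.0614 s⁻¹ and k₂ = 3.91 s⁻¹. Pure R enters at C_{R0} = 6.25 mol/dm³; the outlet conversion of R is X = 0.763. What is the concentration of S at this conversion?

0.0737 mol/dm³

C_R = C_{R0}(1−X) = 1.481 mol/dm³.
Both paths are first order in R, so the instantaneous fraction to S is constant: dC_S/d(−C_R) = k₁/(k₁+k₂) = 0.01546.
C_S = 0.01546·(C_{R0}−C_R) = 0.01546×4.769 = 0.0737 mol/dm³.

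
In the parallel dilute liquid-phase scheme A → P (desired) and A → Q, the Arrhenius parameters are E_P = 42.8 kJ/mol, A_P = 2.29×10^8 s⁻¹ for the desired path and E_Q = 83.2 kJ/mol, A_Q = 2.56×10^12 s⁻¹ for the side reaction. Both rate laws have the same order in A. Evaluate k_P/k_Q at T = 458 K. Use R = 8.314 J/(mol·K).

3.63

Since both paths have the same order in A, the concentration cancels and S_{P/Q} = k_P/k_Q = (A_P/A_Q)·exp[(E_Q−E_P)/(RT)].
(E_Q−E_P)/(RT) = (83.2−42.8)×10³/(8.314×458) = 40400/3808 = 10.61.
k_P/k_Q = (2.29×10^8/2.56×10^12)·exp(10.61) = 8.945×10^-5 × 40529 = 3.63.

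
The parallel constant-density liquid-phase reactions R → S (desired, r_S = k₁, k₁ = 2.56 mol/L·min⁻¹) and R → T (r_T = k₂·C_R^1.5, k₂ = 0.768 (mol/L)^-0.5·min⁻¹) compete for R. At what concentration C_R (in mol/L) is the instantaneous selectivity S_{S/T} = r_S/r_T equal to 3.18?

1.03 mol/L

S_{S/T} = (k₁/k₂)·C_R^-1.5 ⇒ C_R = (S·k₂/k₁)^(1/(-1.5)).
= (3.18×0.768/2.56)^(-0.6667) = (0.9540)^(-0.6667) = 1.03 mol/L.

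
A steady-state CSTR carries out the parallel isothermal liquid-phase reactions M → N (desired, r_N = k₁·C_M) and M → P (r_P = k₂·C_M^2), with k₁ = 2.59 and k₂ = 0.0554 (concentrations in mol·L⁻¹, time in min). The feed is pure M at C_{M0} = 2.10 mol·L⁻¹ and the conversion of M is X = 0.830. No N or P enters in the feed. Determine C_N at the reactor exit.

Exit C_M = C_{M0}(1−X) = 2.10×0.170 = 0.3570 mol·L⁻¹.
Rates in a CSTR are evaluated at the outlet concentration: r_N = 2.59×0.3570 = 0.9246, r_P = 0.0554×0.3570^2 = 0.007061.
Fraction of consumed M going to N: r_N/(r_N+r_P) = 0.9924.
C_N = 0.9924·C_{M0}·X = 0.9924×2.10×0.830 = 1.73 mol·L⁻¹.

1.73 mol·L⁻¹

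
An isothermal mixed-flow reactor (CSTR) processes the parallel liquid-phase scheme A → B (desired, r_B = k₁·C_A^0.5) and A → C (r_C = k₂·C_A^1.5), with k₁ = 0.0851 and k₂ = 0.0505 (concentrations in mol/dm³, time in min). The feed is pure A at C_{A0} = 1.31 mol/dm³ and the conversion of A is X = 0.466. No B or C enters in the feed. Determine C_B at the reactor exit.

0.431 mol/dm³

Exit C_A = C_{A0}(1−X) = 1.31×0.534 = 0.6995 mol/dm³.
A CSTR operates uniformly at the exit composition, giving r_B = 0.07118 and r_C = 0.02955 (each k·C_A^n at C_A = 0.6995).
Fraction of consumed A going to B: r_B/(r_B+r_C) = 0.7067.
C_B = 0.7067·C_{A0}·X = 0.7067×1.31×0.466 = 0.431 mol/dm³.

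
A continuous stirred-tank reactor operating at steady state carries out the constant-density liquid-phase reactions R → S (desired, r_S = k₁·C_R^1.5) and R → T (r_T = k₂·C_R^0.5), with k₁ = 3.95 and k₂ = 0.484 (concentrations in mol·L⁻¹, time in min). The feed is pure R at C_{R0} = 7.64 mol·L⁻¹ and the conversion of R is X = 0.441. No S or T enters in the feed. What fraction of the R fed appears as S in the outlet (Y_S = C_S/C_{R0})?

0.429

Exit C_R = C_{R0}(1−X) = 7.64×0.559 = 4.271 mol·L⁻¹.
Rates in a CSTR are evaluated at the outlet concentration: r_S = 3.95×4.271^1.5 = 34.86, r_T = 0.484×4.271^0.5 = 1.000.
Fraction of consumed R going to S: r_S/(r_S+r_T) = 0.9721.
C_S = 0.9721·C_{R0}·X = 0.9721×7.64×0.441 = 3.28 mol·L⁻¹; Y_S = C_S/C_{R0} = 0.429.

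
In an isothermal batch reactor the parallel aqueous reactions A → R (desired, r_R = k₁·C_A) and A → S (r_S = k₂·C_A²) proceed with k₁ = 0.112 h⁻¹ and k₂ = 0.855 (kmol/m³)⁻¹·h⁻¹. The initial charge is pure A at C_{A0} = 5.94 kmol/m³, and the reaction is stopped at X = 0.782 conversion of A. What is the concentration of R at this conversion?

C_A = C_{A0}(1−X) = 1.295 kmol/m³.
Along a PFR/batch, dC_R/dC_A = −r_R/(r_R+r_S) = −k₁/(k₁+k₂·C_A).
Integrating from C_{A0} to C_A: C_R = (0.112/0.855)·ln[(0.112+0.855·5.94)/(0.112+0.855·1.29)] = 0.1310·ln(5.191/1.219) = 0.1898 kmol/m³.

0.190 kmol/m³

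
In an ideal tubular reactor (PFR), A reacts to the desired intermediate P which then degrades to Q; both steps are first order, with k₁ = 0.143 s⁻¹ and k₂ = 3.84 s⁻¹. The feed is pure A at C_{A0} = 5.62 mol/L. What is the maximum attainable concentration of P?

0.184 mol/L

For a first-order series the maximum intermediate yield is C_{P,max}/C_{A0} = (k₁/k₂)^[k₂/(k₂−k₁)].
= (0.143/3.84)^(3.84/(3.84−0.143)) = (0.03724)^(1.039) = 0.03279.
C_{P,max} = 0.03279×5.62 = 0.184 mol/L.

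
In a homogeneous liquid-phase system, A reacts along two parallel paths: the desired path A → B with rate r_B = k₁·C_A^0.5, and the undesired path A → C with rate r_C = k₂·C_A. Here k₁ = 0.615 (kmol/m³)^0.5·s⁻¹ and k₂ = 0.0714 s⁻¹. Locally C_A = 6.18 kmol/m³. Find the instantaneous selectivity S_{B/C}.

S_{B/C} = r_B/r_C = (k₁·C_A^0.5)/(k₂·C_A) = (k₁/k₂)·C_A^-0.5.
= (0.615×6.180^0.5) / (0.0714×6.180) = 1.529/0.4413 = 3.46.

3.46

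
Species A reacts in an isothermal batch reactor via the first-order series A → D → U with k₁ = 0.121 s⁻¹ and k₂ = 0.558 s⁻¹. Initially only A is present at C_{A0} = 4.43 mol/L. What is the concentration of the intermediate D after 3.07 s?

The intermediate concentration in a first-order A→B→C sequence is C_D = k₁C_{A0}(e^(−k₁t) − e^(−k₂t))/(k₂−k₁).
e^(−k₁t) = e^(−0.121×3.07) = e^(−0.3715) = 0.6897; e^(−k₂t) = e^(−1.713) = 0.1803.
C_D = 0.121×4.43/(0.558−0.121) × (0.6897−0.1803) = 1.227×0.5094 = 0.6248 mol/L.

0.625 mol/L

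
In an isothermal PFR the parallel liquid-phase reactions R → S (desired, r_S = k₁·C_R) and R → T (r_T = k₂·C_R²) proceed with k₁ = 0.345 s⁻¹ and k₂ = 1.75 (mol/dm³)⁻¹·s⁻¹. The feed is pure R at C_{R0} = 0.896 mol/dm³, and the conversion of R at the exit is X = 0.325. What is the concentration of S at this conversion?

C_R = C_{R0}(1−X) = 0.6048 mol/dm³.
Along a PFR/batch, dC_S/dC_R = −r_S/(r_S+r_T) = −k₁/(k₁+k₂·C_R).
Integrating from C_{R0} to C_R: C_S = (0.345/1.75)·ln[(0.345+1.75·0.896)/(0.345+1.75·0.605)] = 0.1971·ln(1.913/1.403) = 0.06107 mol/dm³.

0.0611 mol/dm³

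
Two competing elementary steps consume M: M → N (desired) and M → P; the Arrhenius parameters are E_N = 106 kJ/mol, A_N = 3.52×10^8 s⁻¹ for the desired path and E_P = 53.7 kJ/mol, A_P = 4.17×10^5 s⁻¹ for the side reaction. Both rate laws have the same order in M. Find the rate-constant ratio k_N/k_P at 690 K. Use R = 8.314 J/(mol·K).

0.0927

Since both paths have the same order in M, the concentration cancels and S_{N/P} = k_N/k_P = (A_N/A_P)·exp[(E_P−E_N)/(RT)].
(E_P−E_N)/(RT) = (53.7−106)×10³/(8.314×690) = -52300/5737 = -9.117.
k_N/k_P = (3.52×10^8/4.17×10^5)·exp(-9.117) = 844.1 × 1.098×10^-4 = 0.0927.
Since E_N > E_P, raising the temperature improves selectivity toward N.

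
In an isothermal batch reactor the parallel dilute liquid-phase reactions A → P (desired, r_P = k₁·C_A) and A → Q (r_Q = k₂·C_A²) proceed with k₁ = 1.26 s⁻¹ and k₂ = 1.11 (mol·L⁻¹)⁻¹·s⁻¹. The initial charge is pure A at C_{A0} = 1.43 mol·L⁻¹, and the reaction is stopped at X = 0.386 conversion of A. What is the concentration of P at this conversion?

C_A = C_{A0}(1−X) = 0.8780 mol·L⁻¹.
Along a PFR/batch, dC_P/dC_A = −r_P/(r_P+r_Q) = −k₁/(k₁+k₂·C_A).
Integrating from C_{A0} to C_A: C_P = (1.26/1.11)·ln[(1.26+1.11·1.43)/(1.26+1.11·0.878)] = 1.135·ln(2.847/2.235) = 0.2751 mol·L⁻¹.

0.275 mol·L⁻¹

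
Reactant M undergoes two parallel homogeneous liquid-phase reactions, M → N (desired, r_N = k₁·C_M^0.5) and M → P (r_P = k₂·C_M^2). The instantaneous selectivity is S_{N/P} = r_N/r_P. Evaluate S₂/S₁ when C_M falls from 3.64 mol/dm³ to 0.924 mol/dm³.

7.82

S_{N/P} = (k₁/k₂)·C_M^-1.5, so S₂/S₁ = (C_{M,2}/C_{M,1})^-1.5.
= (0.924/3.64)^(-1.5) = (0.2538)^(-1.5) = 7.82.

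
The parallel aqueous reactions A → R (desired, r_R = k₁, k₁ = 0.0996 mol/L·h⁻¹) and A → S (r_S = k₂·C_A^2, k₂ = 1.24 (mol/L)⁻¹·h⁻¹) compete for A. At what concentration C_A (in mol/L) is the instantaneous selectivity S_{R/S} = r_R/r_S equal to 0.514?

0.395 mol/L

S_{R/S} = (k₁/k₂)·C_A^-2 ⇒ C_A = (S·k₂/k₁)^(-0.5).
= (0.514×1.24/0.0996)^(-0.5) = (6.399)^(-0.5) = 0.395 mol/L.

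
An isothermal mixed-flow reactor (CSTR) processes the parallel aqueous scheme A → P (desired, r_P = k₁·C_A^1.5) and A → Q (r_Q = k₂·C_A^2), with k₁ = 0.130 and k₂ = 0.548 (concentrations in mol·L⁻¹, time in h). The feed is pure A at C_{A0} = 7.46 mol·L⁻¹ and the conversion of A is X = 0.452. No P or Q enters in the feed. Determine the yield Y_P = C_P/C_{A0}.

0.0475

Exit C_A = C_{A0}(1−X) = 7.46×0.548 = 4.088 mol·L⁻¹.
A CSTR operates uniformly at the exit composition, giving r_P = 1.075 and r_Q = 9.158 (each k·C_A^n at C_A = 4.088).
Fraction of consumed A going to P: r_P/(r_P+r_Q) = 0.1050.
C_P = 0.1050·C_{A0}·X = 0.1050×7.46×0.452 = 0.354 mol·L⁻¹; Y_P = C_P/C_{A0} = 0.0475.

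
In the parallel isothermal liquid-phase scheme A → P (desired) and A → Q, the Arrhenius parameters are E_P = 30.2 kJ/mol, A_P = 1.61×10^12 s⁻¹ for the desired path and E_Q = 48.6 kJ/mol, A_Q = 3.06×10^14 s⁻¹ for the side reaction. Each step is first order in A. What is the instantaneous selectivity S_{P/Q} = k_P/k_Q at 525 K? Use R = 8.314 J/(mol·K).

k_P/k_Q = (A_P/A_Q)·exp[−(E_P−E_Q)/(RT)] = (A_P/A_Q)·exp[(E_Q−E_P)/(RT)].
(E_Q−E_P)/(RT) = (48.6−30.2)×10³/(8.314×525) = 18400/4365 = 4.215.
k_P/k_Q = (1.61×10^12/3.06×10^14)·exp(4.215) = 0.005261 × 67.73 = 0.356.

0.356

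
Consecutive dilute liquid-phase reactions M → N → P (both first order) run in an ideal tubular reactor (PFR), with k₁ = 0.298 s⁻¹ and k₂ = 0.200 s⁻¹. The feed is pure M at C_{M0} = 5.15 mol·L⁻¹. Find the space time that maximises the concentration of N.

4.07 s

Setting dC_N/dτ = 0 gives τ_opt = ln(k₂/k₁)/(k₂−k₁).
= ln(0.200/0.298)/(0.200−0.298) = ln(0.6711)/-0.09800 = -0.3988/-0.09800 = 4.07 s.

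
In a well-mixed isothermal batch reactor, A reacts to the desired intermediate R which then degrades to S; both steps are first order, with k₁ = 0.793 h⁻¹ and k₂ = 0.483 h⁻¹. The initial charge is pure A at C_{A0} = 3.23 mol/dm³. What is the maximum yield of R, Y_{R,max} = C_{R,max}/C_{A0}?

0.462

At the optimum, C_{R,max}/C_{A0} = (k₁/k₂)^[k₂/(k₂−k₁)].
= (0.793/0.483)^(0.483/(0.483−0.793)) = (1.642)^(-1.558) = 0.4619.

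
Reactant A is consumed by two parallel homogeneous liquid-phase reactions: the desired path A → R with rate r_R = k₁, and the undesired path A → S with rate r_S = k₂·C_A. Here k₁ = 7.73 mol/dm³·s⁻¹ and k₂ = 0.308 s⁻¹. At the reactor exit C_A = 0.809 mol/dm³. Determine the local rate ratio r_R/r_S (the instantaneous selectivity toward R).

S_{R/S} = r_R/r_S = (k₁)/(k₂·C_A) = (k₁/k₂)·C_A⁻¹.
= (7.73) / (0.308×0.8090) = 7.730/0.2492 = 31.0.

31.0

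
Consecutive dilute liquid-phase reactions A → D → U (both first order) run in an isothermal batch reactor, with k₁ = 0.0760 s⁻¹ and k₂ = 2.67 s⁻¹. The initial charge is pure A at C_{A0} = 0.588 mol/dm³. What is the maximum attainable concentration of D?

0.0151 mol/dm³

For a first-order series the maximum intermediate yield is C_{D,max}/C_{A0} = (k₁/k₂)^[k₂/(k₂−k₁)].
= (0.0760/2.67)^(2.67/(2.67−0.0760)) = (0.02846)^(1.029) = 0.02565.
C_{D,max} = 0.02565×0.588 = 0.0151 mol/dm³.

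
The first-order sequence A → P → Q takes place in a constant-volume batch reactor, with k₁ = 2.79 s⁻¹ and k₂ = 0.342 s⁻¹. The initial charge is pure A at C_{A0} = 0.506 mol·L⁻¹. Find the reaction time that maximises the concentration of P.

0.857 s

The intermediate peaks when r₁ = r₂, i.e. k₁e^(−k₁t) = k₂e^(−k₂t), giving t_opt = ln(k₂/k₁)/(k₂−k₁).
= ln(0.342/2.79)/(0.342−2.79) = ln(0.1226)/-2.448 = -2.099/-2.448 = 0.857 s.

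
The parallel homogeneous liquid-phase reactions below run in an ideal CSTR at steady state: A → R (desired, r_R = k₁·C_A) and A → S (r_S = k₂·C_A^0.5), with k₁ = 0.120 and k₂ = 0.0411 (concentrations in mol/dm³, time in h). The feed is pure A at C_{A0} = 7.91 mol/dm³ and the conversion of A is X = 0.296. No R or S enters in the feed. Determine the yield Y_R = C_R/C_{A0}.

0.258

Exit C_A = C_{A0}(1−X) = 7.91×0.704 = 5.569 mol/dm³.
Rates in a CSTR are evaluated at the outlet concentration: r_R = 0.120×5.569 = 0.6682, r_S = 0.0411×5.569^0.5 = 0.09699.
Fraction of consumed A going to R: r_R/(r_R+r_S) = 0.8733.
C_R = 0.8733·C_{A0}·X = 0.8733×7.91×0.296 = 2.04 mol/dm³; Y_R = C_R/C_{A0} = 0.258.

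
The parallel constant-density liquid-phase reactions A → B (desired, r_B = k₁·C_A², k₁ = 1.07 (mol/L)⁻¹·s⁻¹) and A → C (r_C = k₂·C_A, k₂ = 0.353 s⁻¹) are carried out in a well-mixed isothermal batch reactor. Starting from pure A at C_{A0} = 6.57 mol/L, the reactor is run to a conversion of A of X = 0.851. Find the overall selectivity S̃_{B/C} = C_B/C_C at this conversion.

C_A = C_{A0}(1−X) = 0.9789 mol/L.
Along a PFR/batch, dC_C/dC_A = −r_C/(r_B+r_C) = −k₂/(k₂+k₁·C_A).
Integrating from C_{A0} to C_A: C_C = (0.353/1.07)·ln[(0.353+1.07·6.57)/(0.353+1.07·0.979)] = 0.3299·ln(7.383/1.400) = 0.5484 mol/L.
Then C_B = (C_{A0}−C_A) − C_C = 5.591 − 0.5484 = 5.043 mol/L.
S̃_{B/C} = C_B/C_C = 5.043/0.5484 = 9.19.

9.19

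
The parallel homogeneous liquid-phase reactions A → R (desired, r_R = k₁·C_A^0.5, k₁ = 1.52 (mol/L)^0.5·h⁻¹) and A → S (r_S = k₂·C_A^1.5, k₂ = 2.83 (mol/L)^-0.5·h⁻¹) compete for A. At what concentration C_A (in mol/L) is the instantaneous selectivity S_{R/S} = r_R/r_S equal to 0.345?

1.56 mol/L

S_{R/S} = (k₁/k₂)·C_A⁻¹ ⇒ C_A = (S·k₂/k₁)^(-1).
= (0.345×2.83/1.52)^(-1) = (0.6423)^(-1) = 1.56 mol/L.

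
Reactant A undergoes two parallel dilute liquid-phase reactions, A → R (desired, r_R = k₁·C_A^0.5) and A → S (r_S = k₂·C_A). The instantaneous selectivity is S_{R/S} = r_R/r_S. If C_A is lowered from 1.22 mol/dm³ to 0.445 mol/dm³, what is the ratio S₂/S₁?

S_{R/S} = (k₁/k₂)·C_A^-0.5, so S₂/S₁ = (C_{A,2}/C_{A,1})^-0.5.
= (0.445/1.22)^(-0.5) = (0.3648)^(-0.5) = 1.66.
Selectivity toward R rises as C_A falls — low-concentration operation is favoured.

1.66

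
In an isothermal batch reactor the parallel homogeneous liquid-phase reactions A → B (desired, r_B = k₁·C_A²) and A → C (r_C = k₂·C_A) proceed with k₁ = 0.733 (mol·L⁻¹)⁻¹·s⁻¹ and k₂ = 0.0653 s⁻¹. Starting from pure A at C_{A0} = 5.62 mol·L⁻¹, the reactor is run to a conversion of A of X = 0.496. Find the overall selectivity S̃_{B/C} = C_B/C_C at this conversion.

45.7

C_A = C_{A0}(1−X) = 2.832 mol·L⁻¹.
Along a PFR/batch, dC_C/dC_A = −r_C/(r_B+r_C) = −k₂/(k₂+k₁·C_A).
Integrating from C_{A0} to C_A: C_C = (0.0653/0.733)·ln[(0.0653+0.733·5.62)/(0.0653+0.733·2.83)] = 0.08909·ln(4.185/2.142) = 0.05968 mol·L⁻¹.
Then C_B = (C_{A0}−C_A) − C_C = 2.788 − 0.05968 = 2.728 mol·L⁻¹.
S̃_{B/C} = C_B/C_C = 2.728/0.05968 = 45.7.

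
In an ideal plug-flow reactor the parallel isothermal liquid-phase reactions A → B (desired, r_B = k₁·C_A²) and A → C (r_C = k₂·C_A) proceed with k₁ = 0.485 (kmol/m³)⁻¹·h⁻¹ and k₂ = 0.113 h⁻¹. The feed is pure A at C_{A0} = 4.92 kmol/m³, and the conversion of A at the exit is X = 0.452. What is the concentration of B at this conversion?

2.09 kmol/m³

C_A = C_{A0}(1−X) = 2.696 kmol/m³.
Along a PFR/batch, dC_C/dC_A = −r_C/(r_B+r_C) = −k₂/(k₂+k₁·C_A).
Integrating from C_{A0} to C_A: C_C = (0.113/0.485)·ln[(0.113+0.485·4.92)/(0.113+0.485·2.70)] = 0.2330·ln(2.499/1.421) = 0.1316 kmol/m³.
Then C_B = (C_{A0}−C_A) − C_C = 2.224 − 0.1316 = 2.092 kmol/m³.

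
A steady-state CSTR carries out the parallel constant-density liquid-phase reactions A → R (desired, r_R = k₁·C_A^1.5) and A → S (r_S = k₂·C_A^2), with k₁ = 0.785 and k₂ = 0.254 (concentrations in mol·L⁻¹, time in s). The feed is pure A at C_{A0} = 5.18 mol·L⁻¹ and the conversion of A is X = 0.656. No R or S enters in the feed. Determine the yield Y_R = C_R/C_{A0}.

0.458

Exit C_A = C_{A0}(1−X) = 5.18×0.344 = 1.782 mol·L⁻¹.
A CSTR operates uniformly at the exit composition, giving r_R = 1.867 and r_S = 0.8065 (each k·C_A^n at C_A = 1.782).
Fraction of consumed A going to R: r_R/(r_R+r_S) = 0.6984.
C_R = 0.6984·C_{A0}·X = 0.6984×5.18×0.656 = 2.37 mol·L⁻¹; Y_R = C_R/C_{A0} = 0.458.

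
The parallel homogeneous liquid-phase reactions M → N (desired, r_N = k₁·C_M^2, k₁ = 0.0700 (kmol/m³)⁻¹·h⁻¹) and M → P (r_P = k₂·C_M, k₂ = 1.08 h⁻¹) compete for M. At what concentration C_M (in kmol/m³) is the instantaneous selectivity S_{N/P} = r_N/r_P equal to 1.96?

S_{N/P} = (k₁/k₂)·C_M ⇒ C_M = S·k₂/k₁.
= 1.96×1.08/0.0700 = 30.2 kmol/m³.

30.2 kmol/m³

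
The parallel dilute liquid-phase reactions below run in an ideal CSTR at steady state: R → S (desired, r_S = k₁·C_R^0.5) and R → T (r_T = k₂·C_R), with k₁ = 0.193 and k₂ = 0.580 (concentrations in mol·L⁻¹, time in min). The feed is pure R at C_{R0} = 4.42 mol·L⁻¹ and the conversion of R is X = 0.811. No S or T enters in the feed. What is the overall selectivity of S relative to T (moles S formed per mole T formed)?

0.364

Exit C_R = C_{R0}(1−X) = 4.42×0.189 = 0.8354 mol·L⁻¹.
A CSTR operates uniformly at the exit composition, giving r_S = 0.1764 and r_T = 0.4845 (each k·C_R^n at C_R = 0.8354).
Overall selectivity = C_S/C_T = r_Sτ/(r_Tτ) = r_S/r_T = 0.364.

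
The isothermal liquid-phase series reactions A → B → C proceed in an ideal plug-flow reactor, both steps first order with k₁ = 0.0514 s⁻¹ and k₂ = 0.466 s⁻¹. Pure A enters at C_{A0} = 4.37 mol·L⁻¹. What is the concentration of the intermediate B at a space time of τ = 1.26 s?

The intermediate concentration in a first-order A→B→C sequence is C_B = k₁C_{A0}(e^(−k₁τ) − e^(−k₂τ))/(k₂−k₁).
e^(−k₁τ) = e^(−0.0514×1.26) = e^(−0.06476) = 0.9373; e^(−k₂τ) = e^(−0.5872) = 0.5559.
C_B = 0.0514×4.37/(0.466−0.0514) × (0.9373−0.5559) = 0.5418×0.3814 = 0.2066 mol·L⁻¹.

0.207 mol·L⁻¹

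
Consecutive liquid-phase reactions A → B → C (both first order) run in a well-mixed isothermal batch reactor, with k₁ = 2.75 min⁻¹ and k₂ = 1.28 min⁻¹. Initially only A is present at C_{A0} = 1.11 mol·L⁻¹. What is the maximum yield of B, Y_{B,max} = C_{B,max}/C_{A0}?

Evaluating C_B at t_opt = ln(k₂/k₁)/(k₂−k₁) gives C_{B,max}/C_{A0} = (k₁/k₂)^[k₂/(k₂−k₁)].
= (2.75/1.28)^(1.28/(1.28−2.75)) = (2.148)^(-0.8707) = 0.5138.

0.514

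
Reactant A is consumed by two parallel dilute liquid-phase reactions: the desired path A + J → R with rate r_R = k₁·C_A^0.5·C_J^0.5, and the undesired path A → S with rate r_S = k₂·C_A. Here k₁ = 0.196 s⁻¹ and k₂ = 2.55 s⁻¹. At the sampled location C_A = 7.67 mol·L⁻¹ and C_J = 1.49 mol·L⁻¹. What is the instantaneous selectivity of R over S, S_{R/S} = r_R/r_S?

0.0339

S_{R/S} = r_R/r_S = (k₁·C_A^0.5·C_J^0.5)/(k₂·C_A) = (k₁/k₂)·C_A^-0.5·C_J^0.5.
= (0.196×7.670^0.5×1.490^0.5) / (2.55×7.670) = 0.6626/19.56 = 0.0339.
The undesired path is higher order in A, so low C_A (CSTR or dilute feed) favours R.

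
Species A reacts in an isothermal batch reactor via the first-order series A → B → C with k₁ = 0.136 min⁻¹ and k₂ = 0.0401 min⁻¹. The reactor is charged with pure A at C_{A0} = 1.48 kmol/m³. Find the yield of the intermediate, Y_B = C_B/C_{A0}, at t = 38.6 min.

Solving the coupled first-order balances gives C_B(t) = [k₁/(k₂−k₁)]·C_{A0}·(e^(−k₁t) − e^(−k₂t)).
e^(−k₁t) = e^(−0.136×38.6) = e^(−5.250) = 0.005250; e^(−k₂t) = e^(−1.548) = 0.2127.
C_B = 0.136×1.48/(0.0401−0.136) × (0.005250−0.2127) = (-2.099)×(-0.2075) = 0.4354 kmol/m³.
Y_B = C_B/C_{A0} = 0.4354/1.48 = 0.294.

0.294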